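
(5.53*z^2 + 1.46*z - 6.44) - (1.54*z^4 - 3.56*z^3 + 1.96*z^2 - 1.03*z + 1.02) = -1.54*z^4 + 3.56*z^3 + 3.57*z^2 + 2.49*z - 7.46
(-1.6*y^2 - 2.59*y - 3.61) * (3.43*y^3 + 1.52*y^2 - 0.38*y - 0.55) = -5.488*y^5 - 11.3157*y^4 - 15.7111*y^3 - 3.623*y^2 + 2.7963*y + 1.9855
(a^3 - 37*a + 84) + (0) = a^3 - 37*a + 84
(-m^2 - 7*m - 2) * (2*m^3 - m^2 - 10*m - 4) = -2*m^5 - 13*m^4 + 13*m^3 + 76*m^2 + 48*m + 8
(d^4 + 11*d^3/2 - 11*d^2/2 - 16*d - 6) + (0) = d^4 + 11*d^3/2 - 11*d^2/2 - 16*d - 6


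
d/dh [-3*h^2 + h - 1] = 1 - 6*h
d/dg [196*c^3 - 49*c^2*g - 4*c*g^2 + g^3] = -49*c^2 - 8*c*g + 3*g^2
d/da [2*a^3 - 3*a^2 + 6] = 6*a*(a - 1)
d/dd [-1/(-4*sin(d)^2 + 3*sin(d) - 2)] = (3 - 8*sin(d))*cos(d)/(4*sin(d)^2 - 3*sin(d) + 2)^2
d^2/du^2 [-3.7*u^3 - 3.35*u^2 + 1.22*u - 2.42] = -22.2*u - 6.7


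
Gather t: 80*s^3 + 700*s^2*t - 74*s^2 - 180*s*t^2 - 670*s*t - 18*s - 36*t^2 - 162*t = 80*s^3 - 74*s^2 - 18*s + t^2*(-180*s - 36) + t*(700*s^2 - 670*s - 162)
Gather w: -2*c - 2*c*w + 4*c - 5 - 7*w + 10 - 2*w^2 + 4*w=2*c - 2*w^2 + w*(-2*c - 3) + 5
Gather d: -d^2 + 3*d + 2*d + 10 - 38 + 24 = -d^2 + 5*d - 4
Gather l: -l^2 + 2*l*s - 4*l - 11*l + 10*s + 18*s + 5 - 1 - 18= -l^2 + l*(2*s - 15) + 28*s - 14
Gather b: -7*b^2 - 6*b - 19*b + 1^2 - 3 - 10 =-7*b^2 - 25*b - 12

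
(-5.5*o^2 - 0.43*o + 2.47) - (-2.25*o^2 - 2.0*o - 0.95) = -3.25*o^2 + 1.57*o + 3.42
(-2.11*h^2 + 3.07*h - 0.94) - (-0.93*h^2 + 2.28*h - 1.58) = -1.18*h^2 + 0.79*h + 0.64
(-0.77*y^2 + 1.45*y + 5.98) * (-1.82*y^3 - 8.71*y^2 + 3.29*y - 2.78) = 1.4014*y^5 + 4.0677*y^4 - 26.0464*y^3 - 45.1747*y^2 + 15.6432*y - 16.6244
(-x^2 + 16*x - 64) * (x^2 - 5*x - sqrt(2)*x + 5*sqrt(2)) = -x^4 + sqrt(2)*x^3 + 21*x^3 - 144*x^2 - 21*sqrt(2)*x^2 + 144*sqrt(2)*x + 320*x - 320*sqrt(2)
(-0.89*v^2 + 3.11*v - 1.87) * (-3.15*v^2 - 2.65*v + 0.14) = 2.8035*v^4 - 7.438*v^3 - 2.4756*v^2 + 5.3909*v - 0.2618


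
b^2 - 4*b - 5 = (b - 5)*(b + 1)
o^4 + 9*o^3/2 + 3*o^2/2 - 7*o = o*(o - 1)*(o + 2)*(o + 7/2)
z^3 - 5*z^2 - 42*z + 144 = (z - 8)*(z - 3)*(z + 6)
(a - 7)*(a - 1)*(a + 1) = a^3 - 7*a^2 - a + 7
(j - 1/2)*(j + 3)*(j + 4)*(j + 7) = j^4 + 27*j^3/2 + 54*j^2 + 107*j/2 - 42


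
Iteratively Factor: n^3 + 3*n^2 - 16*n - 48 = (n - 4)*(n^2 + 7*n + 12) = (n - 4)*(n + 4)*(n + 3)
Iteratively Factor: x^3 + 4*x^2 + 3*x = (x)*(x^2 + 4*x + 3) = x*(x + 1)*(x + 3)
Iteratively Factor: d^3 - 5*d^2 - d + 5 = (d - 5)*(d^2 - 1) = (d - 5)*(d + 1)*(d - 1)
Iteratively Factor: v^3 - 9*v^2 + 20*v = (v - 5)*(v^2 - 4*v) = v*(v - 5)*(v - 4)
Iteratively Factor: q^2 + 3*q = (q)*(q + 3)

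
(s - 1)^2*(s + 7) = s^3 + 5*s^2 - 13*s + 7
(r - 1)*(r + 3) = r^2 + 2*r - 3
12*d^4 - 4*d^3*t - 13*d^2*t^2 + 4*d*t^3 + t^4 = (-2*d + t)*(-d + t)*(d + t)*(6*d + t)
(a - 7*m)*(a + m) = a^2 - 6*a*m - 7*m^2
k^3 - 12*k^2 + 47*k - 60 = (k - 5)*(k - 4)*(k - 3)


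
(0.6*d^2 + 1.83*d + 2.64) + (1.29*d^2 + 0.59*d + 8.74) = 1.89*d^2 + 2.42*d + 11.38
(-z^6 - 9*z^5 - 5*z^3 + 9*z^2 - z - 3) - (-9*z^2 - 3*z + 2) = -z^6 - 9*z^5 - 5*z^3 + 18*z^2 + 2*z - 5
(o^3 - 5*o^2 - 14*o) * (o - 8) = o^4 - 13*o^3 + 26*o^2 + 112*o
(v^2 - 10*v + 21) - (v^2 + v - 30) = 51 - 11*v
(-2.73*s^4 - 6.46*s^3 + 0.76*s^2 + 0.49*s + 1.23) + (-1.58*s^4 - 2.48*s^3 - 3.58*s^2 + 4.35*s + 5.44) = -4.31*s^4 - 8.94*s^3 - 2.82*s^2 + 4.84*s + 6.67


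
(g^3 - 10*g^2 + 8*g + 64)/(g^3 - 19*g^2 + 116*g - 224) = (g + 2)/(g - 7)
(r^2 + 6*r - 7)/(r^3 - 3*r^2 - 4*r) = (-r^2 - 6*r + 7)/(r*(-r^2 + 3*r + 4))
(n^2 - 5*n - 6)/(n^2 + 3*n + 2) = (n - 6)/(n + 2)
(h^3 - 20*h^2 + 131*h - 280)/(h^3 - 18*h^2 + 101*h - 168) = (h - 5)/(h - 3)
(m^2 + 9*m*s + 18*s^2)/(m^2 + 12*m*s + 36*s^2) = (m + 3*s)/(m + 6*s)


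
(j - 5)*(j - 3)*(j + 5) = j^3 - 3*j^2 - 25*j + 75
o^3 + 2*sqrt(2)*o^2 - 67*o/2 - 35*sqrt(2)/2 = (o - 7*sqrt(2)/2)*(o + sqrt(2)/2)*(o + 5*sqrt(2))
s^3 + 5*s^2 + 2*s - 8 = (s - 1)*(s + 2)*(s + 4)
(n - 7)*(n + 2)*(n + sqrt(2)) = n^3 - 5*n^2 + sqrt(2)*n^2 - 14*n - 5*sqrt(2)*n - 14*sqrt(2)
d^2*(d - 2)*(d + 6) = d^4 + 4*d^3 - 12*d^2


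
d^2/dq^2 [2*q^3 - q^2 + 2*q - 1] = 12*q - 2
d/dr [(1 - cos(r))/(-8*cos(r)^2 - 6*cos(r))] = (-3*sin(r)^3/cos(r)^2 + sin(r) - 8*tan(r))/(2*(4*cos(r) + 3)^2)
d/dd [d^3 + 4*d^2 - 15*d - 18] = 3*d^2 + 8*d - 15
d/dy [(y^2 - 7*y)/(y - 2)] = (y^2 - 4*y + 14)/(y^2 - 4*y + 4)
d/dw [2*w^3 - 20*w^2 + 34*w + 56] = 6*w^2 - 40*w + 34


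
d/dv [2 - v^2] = -2*v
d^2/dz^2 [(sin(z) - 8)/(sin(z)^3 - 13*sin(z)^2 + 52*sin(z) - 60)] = (-4*sin(z)^7 + 111*sin(z)^6 - 1099*sin(z)^5 + 4610*sin(z)^4 - 5326*sin(z)^3 - 16336*sin(z)^2 + 46248*sin(z) - 24544)/(sin(z)^3 - 13*sin(z)^2 + 52*sin(z) - 60)^3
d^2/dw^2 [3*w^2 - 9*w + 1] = 6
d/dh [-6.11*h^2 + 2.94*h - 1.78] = 2.94 - 12.22*h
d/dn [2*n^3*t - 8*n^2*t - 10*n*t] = 2*t*(3*n^2 - 8*n - 5)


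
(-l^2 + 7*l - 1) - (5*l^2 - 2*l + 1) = -6*l^2 + 9*l - 2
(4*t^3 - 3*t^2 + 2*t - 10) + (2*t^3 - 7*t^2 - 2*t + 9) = 6*t^3 - 10*t^2 - 1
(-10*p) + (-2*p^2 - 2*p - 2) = -2*p^2 - 12*p - 2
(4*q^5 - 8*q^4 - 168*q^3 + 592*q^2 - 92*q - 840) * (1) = 4*q^5 - 8*q^4 - 168*q^3 + 592*q^2 - 92*q - 840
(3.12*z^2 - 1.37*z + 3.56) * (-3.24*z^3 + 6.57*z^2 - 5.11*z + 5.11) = -10.1088*z^5 + 24.9372*z^4 - 36.4785*z^3 + 46.3331*z^2 - 25.1923*z + 18.1916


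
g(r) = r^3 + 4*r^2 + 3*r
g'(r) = 3*r^2 + 8*r + 3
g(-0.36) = -0.61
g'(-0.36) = 0.51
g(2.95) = 69.33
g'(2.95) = 52.71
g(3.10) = 77.53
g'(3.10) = 56.63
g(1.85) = 25.57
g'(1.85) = 28.07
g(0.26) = 1.07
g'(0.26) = 5.28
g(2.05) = 31.58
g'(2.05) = 32.01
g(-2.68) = 1.44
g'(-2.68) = 3.11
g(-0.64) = -0.54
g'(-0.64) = -0.89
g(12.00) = 2340.00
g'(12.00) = 531.00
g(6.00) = 378.00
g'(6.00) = 159.00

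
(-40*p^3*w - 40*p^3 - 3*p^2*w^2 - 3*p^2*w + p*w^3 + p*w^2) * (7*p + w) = -280*p^4*w - 280*p^4 - 61*p^3*w^2 - 61*p^3*w + 4*p^2*w^3 + 4*p^2*w^2 + p*w^4 + p*w^3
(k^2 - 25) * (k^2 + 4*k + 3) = k^4 + 4*k^3 - 22*k^2 - 100*k - 75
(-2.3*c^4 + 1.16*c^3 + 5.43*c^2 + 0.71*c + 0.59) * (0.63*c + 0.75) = -1.449*c^5 - 0.9942*c^4 + 4.2909*c^3 + 4.5198*c^2 + 0.9042*c + 0.4425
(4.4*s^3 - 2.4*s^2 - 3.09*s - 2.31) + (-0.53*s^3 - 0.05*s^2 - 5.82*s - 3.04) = 3.87*s^3 - 2.45*s^2 - 8.91*s - 5.35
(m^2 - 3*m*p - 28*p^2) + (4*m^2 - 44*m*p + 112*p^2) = 5*m^2 - 47*m*p + 84*p^2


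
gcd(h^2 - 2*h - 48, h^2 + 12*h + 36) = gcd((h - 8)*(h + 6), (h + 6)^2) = h + 6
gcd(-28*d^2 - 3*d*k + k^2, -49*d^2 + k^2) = 7*d - k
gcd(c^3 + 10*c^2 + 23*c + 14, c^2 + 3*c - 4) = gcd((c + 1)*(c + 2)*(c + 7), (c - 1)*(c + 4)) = 1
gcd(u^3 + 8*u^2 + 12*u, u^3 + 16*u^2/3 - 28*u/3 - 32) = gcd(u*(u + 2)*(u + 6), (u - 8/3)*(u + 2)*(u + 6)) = u^2 + 8*u + 12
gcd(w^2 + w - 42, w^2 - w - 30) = w - 6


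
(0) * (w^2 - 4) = 0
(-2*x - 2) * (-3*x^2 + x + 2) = 6*x^3 + 4*x^2 - 6*x - 4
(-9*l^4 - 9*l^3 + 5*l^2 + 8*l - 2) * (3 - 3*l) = 27*l^5 - 42*l^3 - 9*l^2 + 30*l - 6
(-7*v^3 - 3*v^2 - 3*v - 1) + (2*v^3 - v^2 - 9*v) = -5*v^3 - 4*v^2 - 12*v - 1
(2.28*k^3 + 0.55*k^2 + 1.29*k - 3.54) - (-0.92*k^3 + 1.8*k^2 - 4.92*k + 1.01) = 3.2*k^3 - 1.25*k^2 + 6.21*k - 4.55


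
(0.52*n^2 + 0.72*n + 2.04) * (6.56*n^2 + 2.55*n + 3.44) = 3.4112*n^4 + 6.0492*n^3 + 17.0072*n^2 + 7.6788*n + 7.0176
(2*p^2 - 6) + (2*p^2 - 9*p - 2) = 4*p^2 - 9*p - 8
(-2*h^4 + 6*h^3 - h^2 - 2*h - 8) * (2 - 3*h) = 6*h^5 - 22*h^4 + 15*h^3 + 4*h^2 + 20*h - 16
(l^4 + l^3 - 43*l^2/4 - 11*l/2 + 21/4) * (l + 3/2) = l^5 + 5*l^4/2 - 37*l^3/4 - 173*l^2/8 - 3*l + 63/8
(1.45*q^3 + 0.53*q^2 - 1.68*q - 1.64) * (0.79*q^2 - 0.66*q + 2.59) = 1.1455*q^5 - 0.5383*q^4 + 2.0785*q^3 + 1.1859*q^2 - 3.2688*q - 4.2476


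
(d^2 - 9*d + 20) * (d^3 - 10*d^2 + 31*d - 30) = d^5 - 19*d^4 + 141*d^3 - 509*d^2 + 890*d - 600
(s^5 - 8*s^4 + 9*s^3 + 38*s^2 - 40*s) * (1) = s^5 - 8*s^4 + 9*s^3 + 38*s^2 - 40*s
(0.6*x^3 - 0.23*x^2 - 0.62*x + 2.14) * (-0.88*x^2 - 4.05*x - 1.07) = -0.528*x^5 - 2.2276*x^4 + 0.8351*x^3 + 0.8739*x^2 - 8.0036*x - 2.2898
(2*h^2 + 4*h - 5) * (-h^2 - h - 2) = -2*h^4 - 6*h^3 - 3*h^2 - 3*h + 10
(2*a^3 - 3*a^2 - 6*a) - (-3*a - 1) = 2*a^3 - 3*a^2 - 3*a + 1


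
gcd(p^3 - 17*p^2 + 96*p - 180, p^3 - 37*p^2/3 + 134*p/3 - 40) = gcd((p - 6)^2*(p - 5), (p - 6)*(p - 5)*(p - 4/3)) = p^2 - 11*p + 30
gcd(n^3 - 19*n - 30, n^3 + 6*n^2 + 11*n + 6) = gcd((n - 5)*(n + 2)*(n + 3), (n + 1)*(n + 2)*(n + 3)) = n^2 + 5*n + 6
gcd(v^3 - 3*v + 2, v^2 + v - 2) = v^2 + v - 2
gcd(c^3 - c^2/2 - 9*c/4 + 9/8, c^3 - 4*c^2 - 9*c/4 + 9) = c^2 - 9/4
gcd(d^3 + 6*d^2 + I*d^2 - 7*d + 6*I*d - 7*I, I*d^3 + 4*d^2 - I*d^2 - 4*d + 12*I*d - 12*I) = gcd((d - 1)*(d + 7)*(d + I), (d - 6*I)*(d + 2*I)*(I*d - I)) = d - 1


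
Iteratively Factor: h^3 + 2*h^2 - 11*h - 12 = (h + 4)*(h^2 - 2*h - 3) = (h + 1)*(h + 4)*(h - 3)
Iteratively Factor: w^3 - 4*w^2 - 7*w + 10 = (w - 1)*(w^2 - 3*w - 10) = (w - 5)*(w - 1)*(w + 2)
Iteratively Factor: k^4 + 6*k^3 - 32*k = (k - 2)*(k^3 + 8*k^2 + 16*k) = (k - 2)*(k + 4)*(k^2 + 4*k) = k*(k - 2)*(k + 4)*(k + 4)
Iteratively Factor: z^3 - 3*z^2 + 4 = (z - 2)*(z^2 - z - 2) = (z - 2)*(z + 1)*(z - 2)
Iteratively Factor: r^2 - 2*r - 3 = (r + 1)*(r - 3)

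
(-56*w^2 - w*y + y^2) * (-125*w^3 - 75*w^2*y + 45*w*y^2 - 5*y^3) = 7000*w^5 + 4325*w^4*y - 2570*w^3*y^2 + 160*w^2*y^3 + 50*w*y^4 - 5*y^5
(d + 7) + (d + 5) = 2*d + 12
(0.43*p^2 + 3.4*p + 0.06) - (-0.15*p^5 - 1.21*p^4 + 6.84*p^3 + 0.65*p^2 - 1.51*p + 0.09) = 0.15*p^5 + 1.21*p^4 - 6.84*p^3 - 0.22*p^2 + 4.91*p - 0.03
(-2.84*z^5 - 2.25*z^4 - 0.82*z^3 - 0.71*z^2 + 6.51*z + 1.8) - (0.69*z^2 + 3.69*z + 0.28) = -2.84*z^5 - 2.25*z^4 - 0.82*z^3 - 1.4*z^2 + 2.82*z + 1.52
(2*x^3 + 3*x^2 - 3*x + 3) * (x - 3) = 2*x^4 - 3*x^3 - 12*x^2 + 12*x - 9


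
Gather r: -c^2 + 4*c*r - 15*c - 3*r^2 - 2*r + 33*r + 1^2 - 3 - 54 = -c^2 - 15*c - 3*r^2 + r*(4*c + 31) - 56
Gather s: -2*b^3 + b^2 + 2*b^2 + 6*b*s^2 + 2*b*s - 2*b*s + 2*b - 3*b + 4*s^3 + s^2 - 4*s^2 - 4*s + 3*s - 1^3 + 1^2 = -2*b^3 + 3*b^2 - b + 4*s^3 + s^2*(6*b - 3) - s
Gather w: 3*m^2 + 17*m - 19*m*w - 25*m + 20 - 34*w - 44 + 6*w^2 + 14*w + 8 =3*m^2 - 8*m + 6*w^2 + w*(-19*m - 20) - 16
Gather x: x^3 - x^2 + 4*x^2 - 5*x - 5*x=x^3 + 3*x^2 - 10*x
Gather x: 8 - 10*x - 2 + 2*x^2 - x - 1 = 2*x^2 - 11*x + 5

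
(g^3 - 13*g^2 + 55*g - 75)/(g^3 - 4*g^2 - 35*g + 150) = (g - 3)/(g + 6)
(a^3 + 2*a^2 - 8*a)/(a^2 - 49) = a*(a^2 + 2*a - 8)/(a^2 - 49)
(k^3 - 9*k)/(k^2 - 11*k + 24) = k*(k + 3)/(k - 8)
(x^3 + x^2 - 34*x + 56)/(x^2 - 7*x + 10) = (x^2 + 3*x - 28)/(x - 5)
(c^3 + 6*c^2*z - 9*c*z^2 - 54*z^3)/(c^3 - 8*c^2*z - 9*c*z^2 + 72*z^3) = (-c - 6*z)/(-c + 8*z)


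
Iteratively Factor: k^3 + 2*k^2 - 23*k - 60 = (k + 3)*(k^2 - k - 20) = (k + 3)*(k + 4)*(k - 5)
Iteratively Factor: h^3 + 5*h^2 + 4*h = (h + 4)*(h^2 + h) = h*(h + 4)*(h + 1)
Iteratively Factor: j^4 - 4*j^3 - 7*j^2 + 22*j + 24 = (j + 2)*(j^3 - 6*j^2 + 5*j + 12) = (j - 4)*(j + 2)*(j^2 - 2*j - 3) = (j - 4)*(j - 3)*(j + 2)*(j + 1)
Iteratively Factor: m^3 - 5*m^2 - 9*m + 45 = (m - 5)*(m^2 - 9) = (m - 5)*(m - 3)*(m + 3)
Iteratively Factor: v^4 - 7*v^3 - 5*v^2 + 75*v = (v - 5)*(v^3 - 2*v^2 - 15*v) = (v - 5)^2*(v^2 + 3*v) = (v - 5)^2*(v + 3)*(v)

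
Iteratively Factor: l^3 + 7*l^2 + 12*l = (l + 3)*(l^2 + 4*l) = (l + 3)*(l + 4)*(l)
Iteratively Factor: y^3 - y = (y - 1)*(y^2 + y) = y*(y - 1)*(y + 1)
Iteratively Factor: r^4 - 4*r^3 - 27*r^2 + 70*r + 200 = (r - 5)*(r^3 + r^2 - 22*r - 40) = (r - 5)*(r + 2)*(r^2 - r - 20) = (r - 5)^2*(r + 2)*(r + 4)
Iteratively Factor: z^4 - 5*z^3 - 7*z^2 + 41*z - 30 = (z - 1)*(z^3 - 4*z^2 - 11*z + 30) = (z - 5)*(z - 1)*(z^2 + z - 6) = (z - 5)*(z - 2)*(z - 1)*(z + 3)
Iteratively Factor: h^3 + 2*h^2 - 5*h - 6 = (h + 3)*(h^2 - h - 2) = (h + 1)*(h + 3)*(h - 2)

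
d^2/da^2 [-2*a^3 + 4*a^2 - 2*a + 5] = 8 - 12*a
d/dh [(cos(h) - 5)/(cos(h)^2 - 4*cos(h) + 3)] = (cos(h)^2 - 10*cos(h) + 17)*sin(h)/(cos(h)^2 - 4*cos(h) + 3)^2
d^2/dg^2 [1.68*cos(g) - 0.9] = -1.68*cos(g)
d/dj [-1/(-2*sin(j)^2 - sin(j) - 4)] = -(4*sin(j) + 1)*cos(j)/(sin(j) - cos(2*j) + 5)^2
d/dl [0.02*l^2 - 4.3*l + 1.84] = 0.04*l - 4.3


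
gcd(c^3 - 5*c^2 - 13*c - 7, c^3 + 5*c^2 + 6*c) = 1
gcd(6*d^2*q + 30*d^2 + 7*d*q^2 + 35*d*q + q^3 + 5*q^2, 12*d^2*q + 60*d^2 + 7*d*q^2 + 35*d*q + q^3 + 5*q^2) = q + 5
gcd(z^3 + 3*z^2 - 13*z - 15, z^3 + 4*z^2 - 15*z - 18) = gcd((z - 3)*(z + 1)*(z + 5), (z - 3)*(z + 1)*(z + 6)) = z^2 - 2*z - 3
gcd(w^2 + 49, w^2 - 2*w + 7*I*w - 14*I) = w + 7*I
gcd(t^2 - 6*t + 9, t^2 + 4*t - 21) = t - 3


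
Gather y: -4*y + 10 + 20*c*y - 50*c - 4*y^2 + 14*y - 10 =-50*c - 4*y^2 + y*(20*c + 10)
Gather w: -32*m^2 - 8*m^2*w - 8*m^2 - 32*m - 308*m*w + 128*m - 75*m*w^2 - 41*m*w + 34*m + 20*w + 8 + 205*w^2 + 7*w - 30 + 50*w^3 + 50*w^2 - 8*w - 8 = -40*m^2 + 130*m + 50*w^3 + w^2*(255 - 75*m) + w*(-8*m^2 - 349*m + 19) - 30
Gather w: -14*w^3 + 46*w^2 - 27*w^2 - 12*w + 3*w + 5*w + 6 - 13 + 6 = -14*w^3 + 19*w^2 - 4*w - 1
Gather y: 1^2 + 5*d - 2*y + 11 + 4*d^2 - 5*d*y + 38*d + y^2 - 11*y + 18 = 4*d^2 + 43*d + y^2 + y*(-5*d - 13) + 30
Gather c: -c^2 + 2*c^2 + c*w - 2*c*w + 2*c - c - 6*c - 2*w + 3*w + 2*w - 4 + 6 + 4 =c^2 + c*(-w - 5) + 3*w + 6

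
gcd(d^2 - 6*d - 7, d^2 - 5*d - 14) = d - 7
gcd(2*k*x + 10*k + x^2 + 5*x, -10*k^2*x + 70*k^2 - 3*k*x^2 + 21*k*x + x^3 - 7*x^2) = 2*k + x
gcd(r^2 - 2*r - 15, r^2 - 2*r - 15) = r^2 - 2*r - 15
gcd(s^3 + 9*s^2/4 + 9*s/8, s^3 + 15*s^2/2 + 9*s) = s^2 + 3*s/2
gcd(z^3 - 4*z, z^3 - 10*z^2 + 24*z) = z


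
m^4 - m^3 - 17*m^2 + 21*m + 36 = (m - 3)^2*(m + 1)*(m + 4)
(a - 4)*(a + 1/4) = a^2 - 15*a/4 - 1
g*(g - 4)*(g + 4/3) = g^3 - 8*g^2/3 - 16*g/3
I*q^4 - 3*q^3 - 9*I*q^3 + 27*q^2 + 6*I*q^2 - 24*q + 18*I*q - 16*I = (q - 8)*(q + I)*(q + 2*I)*(I*q - I)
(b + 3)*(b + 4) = b^2 + 7*b + 12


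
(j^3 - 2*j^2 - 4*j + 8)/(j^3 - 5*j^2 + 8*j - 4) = (j + 2)/(j - 1)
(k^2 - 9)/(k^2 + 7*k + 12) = (k - 3)/(k + 4)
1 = 1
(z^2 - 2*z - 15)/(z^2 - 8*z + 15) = (z + 3)/(z - 3)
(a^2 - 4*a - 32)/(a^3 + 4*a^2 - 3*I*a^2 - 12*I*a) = (a - 8)/(a*(a - 3*I))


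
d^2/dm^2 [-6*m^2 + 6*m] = -12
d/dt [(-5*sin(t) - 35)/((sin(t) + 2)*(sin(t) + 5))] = 5*(sin(t)^2 + 14*sin(t) + 39)*cos(t)/((sin(t) + 2)^2*(sin(t) + 5)^2)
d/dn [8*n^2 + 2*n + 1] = 16*n + 2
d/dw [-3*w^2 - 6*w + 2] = -6*w - 6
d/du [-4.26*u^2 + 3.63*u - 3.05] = 3.63 - 8.52*u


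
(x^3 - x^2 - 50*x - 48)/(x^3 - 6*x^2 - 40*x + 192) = (x + 1)/(x - 4)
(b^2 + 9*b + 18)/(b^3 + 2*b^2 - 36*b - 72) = (b + 3)/(b^2 - 4*b - 12)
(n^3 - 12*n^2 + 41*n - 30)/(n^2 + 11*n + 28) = (n^3 - 12*n^2 + 41*n - 30)/(n^2 + 11*n + 28)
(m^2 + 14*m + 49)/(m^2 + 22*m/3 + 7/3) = 3*(m + 7)/(3*m + 1)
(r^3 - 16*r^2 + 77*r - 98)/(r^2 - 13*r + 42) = (r^2 - 9*r + 14)/(r - 6)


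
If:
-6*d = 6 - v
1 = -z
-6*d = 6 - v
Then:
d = v/6 - 1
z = -1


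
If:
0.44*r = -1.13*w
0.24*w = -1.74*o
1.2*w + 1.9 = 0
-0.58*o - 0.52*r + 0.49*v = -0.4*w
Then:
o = 0.22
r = 4.07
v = 5.87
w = -1.58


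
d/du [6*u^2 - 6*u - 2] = 12*u - 6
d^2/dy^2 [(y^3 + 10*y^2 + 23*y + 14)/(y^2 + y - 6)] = 8*(5*y^3 + 51*y^2 + 141*y + 149)/(y^6 + 3*y^5 - 15*y^4 - 35*y^3 + 90*y^2 + 108*y - 216)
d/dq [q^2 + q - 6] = 2*q + 1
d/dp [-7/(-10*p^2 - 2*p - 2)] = 7*(-10*p - 1)/(2*(5*p^2 + p + 1)^2)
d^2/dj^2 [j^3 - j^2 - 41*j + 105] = 6*j - 2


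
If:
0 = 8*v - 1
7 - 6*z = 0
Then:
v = 1/8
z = 7/6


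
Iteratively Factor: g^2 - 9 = (g + 3)*(g - 3)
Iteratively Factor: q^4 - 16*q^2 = (q)*(q^3 - 16*q) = q*(q - 4)*(q^2 + 4*q) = q^2*(q - 4)*(q + 4)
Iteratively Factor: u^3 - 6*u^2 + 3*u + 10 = (u - 2)*(u^2 - 4*u - 5) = (u - 2)*(u + 1)*(u - 5)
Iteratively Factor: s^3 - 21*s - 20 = (s + 4)*(s^2 - 4*s - 5) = (s - 5)*(s + 4)*(s + 1)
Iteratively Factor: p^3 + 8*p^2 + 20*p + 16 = (p + 2)*(p^2 + 6*p + 8) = (p + 2)*(p + 4)*(p + 2)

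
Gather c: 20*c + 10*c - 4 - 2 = 30*c - 6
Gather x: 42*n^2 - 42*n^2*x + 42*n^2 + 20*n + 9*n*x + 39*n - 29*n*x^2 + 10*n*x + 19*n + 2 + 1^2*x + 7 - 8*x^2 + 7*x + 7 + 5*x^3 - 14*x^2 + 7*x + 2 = 84*n^2 + 78*n + 5*x^3 + x^2*(-29*n - 22) + x*(-42*n^2 + 19*n + 15) + 18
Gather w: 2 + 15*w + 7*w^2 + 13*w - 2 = 7*w^2 + 28*w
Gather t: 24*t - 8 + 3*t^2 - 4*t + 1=3*t^2 + 20*t - 7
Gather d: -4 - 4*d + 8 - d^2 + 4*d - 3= 1 - d^2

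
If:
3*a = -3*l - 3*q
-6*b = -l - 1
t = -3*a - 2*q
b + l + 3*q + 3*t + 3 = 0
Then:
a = 25*t/47 + 38/47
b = 6*t/47 + 11/47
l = 36*t/47 + 19/47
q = -61*t/47 - 57/47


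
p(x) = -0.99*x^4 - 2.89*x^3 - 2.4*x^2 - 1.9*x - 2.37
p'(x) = -3.96*x^3 - 8.67*x^2 - 4.8*x - 1.9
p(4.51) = -734.45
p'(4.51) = -563.16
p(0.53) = -4.56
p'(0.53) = -7.47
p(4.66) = -822.65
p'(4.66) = -613.27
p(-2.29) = -3.12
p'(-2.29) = 11.18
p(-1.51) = -0.17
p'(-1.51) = -0.79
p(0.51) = -4.41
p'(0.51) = -7.13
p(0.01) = -2.39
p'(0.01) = -1.95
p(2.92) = -172.31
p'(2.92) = -188.43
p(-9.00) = -4568.25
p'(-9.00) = 2225.87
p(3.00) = -187.89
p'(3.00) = -201.25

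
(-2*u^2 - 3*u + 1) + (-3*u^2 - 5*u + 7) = -5*u^2 - 8*u + 8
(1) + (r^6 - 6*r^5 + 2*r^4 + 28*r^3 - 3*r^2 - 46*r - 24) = r^6 - 6*r^5 + 2*r^4 + 28*r^3 - 3*r^2 - 46*r - 23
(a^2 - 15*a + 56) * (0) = 0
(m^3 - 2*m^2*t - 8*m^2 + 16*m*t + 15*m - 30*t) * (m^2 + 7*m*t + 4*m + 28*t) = m^5 + 5*m^4*t - 4*m^4 - 14*m^3*t^2 - 20*m^3*t - 17*m^3 + 56*m^2*t^2 - 85*m^2*t + 60*m^2 + 238*m*t^2 + 300*m*t - 840*t^2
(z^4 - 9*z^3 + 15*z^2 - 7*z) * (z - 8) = z^5 - 17*z^4 + 87*z^3 - 127*z^2 + 56*z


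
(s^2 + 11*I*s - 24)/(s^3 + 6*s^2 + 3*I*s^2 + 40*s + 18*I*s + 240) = (s + 3*I)/(s^2 + s*(6 - 5*I) - 30*I)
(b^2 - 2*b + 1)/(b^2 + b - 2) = (b - 1)/(b + 2)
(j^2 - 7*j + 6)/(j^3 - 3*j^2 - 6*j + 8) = (j - 6)/(j^2 - 2*j - 8)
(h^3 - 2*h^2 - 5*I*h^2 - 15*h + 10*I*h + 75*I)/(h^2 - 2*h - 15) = h - 5*I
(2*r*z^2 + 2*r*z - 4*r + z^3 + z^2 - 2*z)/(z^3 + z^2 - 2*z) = (2*r + z)/z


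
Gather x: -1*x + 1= 1 - x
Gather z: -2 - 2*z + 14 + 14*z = 12*z + 12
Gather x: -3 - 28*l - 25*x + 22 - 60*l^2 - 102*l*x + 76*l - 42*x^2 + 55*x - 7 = -60*l^2 + 48*l - 42*x^2 + x*(30 - 102*l) + 12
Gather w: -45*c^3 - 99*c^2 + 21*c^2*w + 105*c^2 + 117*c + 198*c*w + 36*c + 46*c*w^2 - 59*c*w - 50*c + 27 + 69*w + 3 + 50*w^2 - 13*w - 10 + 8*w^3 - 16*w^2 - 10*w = -45*c^3 + 6*c^2 + 103*c + 8*w^3 + w^2*(46*c + 34) + w*(21*c^2 + 139*c + 46) + 20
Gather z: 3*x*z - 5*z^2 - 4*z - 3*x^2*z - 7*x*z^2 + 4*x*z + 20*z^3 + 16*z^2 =20*z^3 + z^2*(11 - 7*x) + z*(-3*x^2 + 7*x - 4)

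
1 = 1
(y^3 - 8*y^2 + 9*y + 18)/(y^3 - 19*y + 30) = (y^2 - 5*y - 6)/(y^2 + 3*y - 10)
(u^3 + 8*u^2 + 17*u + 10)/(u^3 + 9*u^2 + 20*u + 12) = (u + 5)/(u + 6)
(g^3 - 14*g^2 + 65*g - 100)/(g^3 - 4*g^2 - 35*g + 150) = (g - 4)/(g + 6)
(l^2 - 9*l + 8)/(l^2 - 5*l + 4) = (l - 8)/(l - 4)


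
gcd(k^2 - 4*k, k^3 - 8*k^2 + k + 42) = 1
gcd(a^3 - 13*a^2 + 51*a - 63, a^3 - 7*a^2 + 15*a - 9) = a^2 - 6*a + 9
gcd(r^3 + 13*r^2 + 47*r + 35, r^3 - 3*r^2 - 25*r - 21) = r + 1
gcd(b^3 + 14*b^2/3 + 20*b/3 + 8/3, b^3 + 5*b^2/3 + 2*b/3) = b + 2/3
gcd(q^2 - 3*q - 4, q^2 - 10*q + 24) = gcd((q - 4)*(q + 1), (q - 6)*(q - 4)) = q - 4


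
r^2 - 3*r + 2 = (r - 2)*(r - 1)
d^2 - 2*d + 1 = (d - 1)^2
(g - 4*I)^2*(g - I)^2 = g^4 - 10*I*g^3 - 33*g^2 + 40*I*g + 16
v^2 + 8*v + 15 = (v + 3)*(v + 5)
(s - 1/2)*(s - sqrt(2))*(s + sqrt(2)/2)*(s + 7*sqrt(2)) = s^4 - s^3/2 + 13*sqrt(2)*s^3/2 - 8*s^2 - 13*sqrt(2)*s^2/4 - 7*sqrt(2)*s + 4*s + 7*sqrt(2)/2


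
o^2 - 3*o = o*(o - 3)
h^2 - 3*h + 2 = (h - 2)*(h - 1)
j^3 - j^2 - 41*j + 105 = (j - 5)*(j - 3)*(j + 7)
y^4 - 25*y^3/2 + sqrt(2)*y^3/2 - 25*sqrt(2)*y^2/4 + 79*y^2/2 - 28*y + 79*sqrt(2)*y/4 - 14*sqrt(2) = (y - 8)*(y - 7/2)*(y - 1)*(y + sqrt(2)/2)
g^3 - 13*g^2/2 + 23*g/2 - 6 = (g - 4)*(g - 3/2)*(g - 1)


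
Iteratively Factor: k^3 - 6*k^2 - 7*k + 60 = (k - 5)*(k^2 - k - 12) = (k - 5)*(k - 4)*(k + 3)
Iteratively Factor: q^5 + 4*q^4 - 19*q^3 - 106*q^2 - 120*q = (q)*(q^4 + 4*q^3 - 19*q^2 - 106*q - 120) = q*(q + 3)*(q^3 + q^2 - 22*q - 40) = q*(q - 5)*(q + 3)*(q^2 + 6*q + 8) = q*(q - 5)*(q + 2)*(q + 3)*(q + 4)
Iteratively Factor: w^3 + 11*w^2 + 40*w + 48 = (w + 4)*(w^2 + 7*w + 12) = (w + 4)^2*(w + 3)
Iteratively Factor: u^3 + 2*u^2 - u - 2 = (u + 1)*(u^2 + u - 2) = (u - 1)*(u + 1)*(u + 2)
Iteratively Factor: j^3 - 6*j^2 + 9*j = (j - 3)*(j^2 - 3*j) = (j - 3)^2*(j)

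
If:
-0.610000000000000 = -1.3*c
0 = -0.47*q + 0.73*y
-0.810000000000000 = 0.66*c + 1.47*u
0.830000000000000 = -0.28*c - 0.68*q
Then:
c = 0.47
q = -1.41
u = -0.76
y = -0.91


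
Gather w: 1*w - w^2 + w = -w^2 + 2*w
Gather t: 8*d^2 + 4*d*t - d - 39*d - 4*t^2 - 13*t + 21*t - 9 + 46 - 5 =8*d^2 - 40*d - 4*t^2 + t*(4*d + 8) + 32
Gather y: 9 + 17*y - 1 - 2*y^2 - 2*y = -2*y^2 + 15*y + 8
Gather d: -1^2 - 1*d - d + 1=-2*d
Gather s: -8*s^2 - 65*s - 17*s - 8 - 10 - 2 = -8*s^2 - 82*s - 20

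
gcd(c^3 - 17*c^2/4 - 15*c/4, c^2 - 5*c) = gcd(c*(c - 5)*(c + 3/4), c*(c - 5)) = c^2 - 5*c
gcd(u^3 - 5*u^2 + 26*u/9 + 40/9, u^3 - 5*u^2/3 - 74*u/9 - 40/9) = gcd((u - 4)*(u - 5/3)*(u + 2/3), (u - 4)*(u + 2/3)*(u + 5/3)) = u^2 - 10*u/3 - 8/3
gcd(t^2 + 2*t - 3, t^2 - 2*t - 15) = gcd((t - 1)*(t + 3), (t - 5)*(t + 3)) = t + 3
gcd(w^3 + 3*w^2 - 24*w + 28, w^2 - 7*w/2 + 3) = w - 2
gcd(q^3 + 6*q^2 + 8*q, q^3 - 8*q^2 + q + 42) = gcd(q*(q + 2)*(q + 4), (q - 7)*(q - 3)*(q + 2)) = q + 2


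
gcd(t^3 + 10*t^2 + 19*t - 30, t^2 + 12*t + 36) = t + 6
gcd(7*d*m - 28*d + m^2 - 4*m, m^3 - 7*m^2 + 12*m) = m - 4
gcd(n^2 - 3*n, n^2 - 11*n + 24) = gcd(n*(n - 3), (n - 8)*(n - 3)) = n - 3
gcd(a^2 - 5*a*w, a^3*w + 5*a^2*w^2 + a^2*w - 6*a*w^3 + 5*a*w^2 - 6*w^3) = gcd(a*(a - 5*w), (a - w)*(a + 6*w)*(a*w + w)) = 1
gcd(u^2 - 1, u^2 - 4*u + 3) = u - 1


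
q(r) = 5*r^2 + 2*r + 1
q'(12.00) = 122.00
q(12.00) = 745.00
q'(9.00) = 92.00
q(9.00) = 424.00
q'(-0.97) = -7.70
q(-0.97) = 3.76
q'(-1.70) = -15.00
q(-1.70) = 12.05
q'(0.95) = 11.50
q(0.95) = 7.41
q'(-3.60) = -34.00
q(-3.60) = 58.60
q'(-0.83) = -6.30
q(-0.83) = 2.78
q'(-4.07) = -38.70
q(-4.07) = 75.68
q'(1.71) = 19.10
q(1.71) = 19.04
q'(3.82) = 40.20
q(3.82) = 81.60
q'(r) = 10*r + 2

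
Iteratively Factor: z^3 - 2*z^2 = (z - 2)*(z^2) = z*(z - 2)*(z)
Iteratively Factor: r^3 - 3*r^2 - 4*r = (r + 1)*(r^2 - 4*r) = (r - 4)*(r + 1)*(r)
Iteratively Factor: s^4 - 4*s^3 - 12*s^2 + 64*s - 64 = (s - 2)*(s^3 - 2*s^2 - 16*s + 32) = (s - 4)*(s - 2)*(s^2 + 2*s - 8) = (s - 4)*(s - 2)*(s + 4)*(s - 2)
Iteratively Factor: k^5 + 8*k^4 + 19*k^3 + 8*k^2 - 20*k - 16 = (k - 1)*(k^4 + 9*k^3 + 28*k^2 + 36*k + 16) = (k - 1)*(k + 4)*(k^3 + 5*k^2 + 8*k + 4) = (k - 1)*(k + 2)*(k + 4)*(k^2 + 3*k + 2) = (k - 1)*(k + 1)*(k + 2)*(k + 4)*(k + 2)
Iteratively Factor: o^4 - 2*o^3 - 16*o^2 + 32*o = (o - 4)*(o^3 + 2*o^2 - 8*o) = (o - 4)*(o + 4)*(o^2 - 2*o) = (o - 4)*(o - 2)*(o + 4)*(o)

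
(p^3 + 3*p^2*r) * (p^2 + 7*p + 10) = p^5 + 3*p^4*r + 7*p^4 + 21*p^3*r + 10*p^3 + 30*p^2*r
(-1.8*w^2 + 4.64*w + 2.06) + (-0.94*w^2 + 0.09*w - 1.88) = -2.74*w^2 + 4.73*w + 0.18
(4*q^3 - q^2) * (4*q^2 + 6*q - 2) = 16*q^5 + 20*q^4 - 14*q^3 + 2*q^2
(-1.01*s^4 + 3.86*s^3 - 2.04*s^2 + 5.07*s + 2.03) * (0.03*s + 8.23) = -0.0303*s^5 - 8.1965*s^4 + 31.7066*s^3 - 16.6371*s^2 + 41.787*s + 16.7069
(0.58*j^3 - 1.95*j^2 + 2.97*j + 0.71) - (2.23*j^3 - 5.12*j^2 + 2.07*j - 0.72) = -1.65*j^3 + 3.17*j^2 + 0.9*j + 1.43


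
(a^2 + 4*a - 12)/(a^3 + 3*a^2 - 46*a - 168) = (a - 2)/(a^2 - 3*a - 28)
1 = 1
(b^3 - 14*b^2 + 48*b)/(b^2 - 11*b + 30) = b*(b - 8)/(b - 5)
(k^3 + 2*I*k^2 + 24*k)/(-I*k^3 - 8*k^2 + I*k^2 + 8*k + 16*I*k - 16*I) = k*(I*k - 6)/(k^2 - k*(1 + 4*I) + 4*I)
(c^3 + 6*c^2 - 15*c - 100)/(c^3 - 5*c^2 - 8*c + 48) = (c^2 + 10*c + 25)/(c^2 - c - 12)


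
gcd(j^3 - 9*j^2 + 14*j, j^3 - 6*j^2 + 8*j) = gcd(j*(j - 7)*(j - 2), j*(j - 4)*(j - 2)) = j^2 - 2*j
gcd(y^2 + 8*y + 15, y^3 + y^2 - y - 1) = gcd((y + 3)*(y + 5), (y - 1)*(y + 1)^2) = 1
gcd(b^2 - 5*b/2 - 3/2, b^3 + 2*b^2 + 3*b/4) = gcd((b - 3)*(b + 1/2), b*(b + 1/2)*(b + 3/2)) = b + 1/2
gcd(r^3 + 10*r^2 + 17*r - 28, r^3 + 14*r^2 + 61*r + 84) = r^2 + 11*r + 28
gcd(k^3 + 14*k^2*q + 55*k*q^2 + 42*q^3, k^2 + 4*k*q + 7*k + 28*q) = 1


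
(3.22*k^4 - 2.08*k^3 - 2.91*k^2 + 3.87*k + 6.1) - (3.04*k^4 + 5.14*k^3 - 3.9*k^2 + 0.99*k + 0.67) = 0.18*k^4 - 7.22*k^3 + 0.99*k^2 + 2.88*k + 5.43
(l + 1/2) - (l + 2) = -3/2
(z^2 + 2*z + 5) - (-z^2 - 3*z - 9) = 2*z^2 + 5*z + 14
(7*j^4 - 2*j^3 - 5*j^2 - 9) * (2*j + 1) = 14*j^5 + 3*j^4 - 12*j^3 - 5*j^2 - 18*j - 9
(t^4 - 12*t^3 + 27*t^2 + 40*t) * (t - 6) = t^5 - 18*t^4 + 99*t^3 - 122*t^2 - 240*t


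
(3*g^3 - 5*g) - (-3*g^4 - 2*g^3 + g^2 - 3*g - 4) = 3*g^4 + 5*g^3 - g^2 - 2*g + 4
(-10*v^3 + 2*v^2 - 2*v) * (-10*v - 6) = 100*v^4 + 40*v^3 + 8*v^2 + 12*v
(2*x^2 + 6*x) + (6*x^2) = 8*x^2 + 6*x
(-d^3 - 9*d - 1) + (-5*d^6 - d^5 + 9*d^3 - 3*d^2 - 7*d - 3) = -5*d^6 - d^5 + 8*d^3 - 3*d^2 - 16*d - 4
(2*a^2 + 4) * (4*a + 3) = 8*a^3 + 6*a^2 + 16*a + 12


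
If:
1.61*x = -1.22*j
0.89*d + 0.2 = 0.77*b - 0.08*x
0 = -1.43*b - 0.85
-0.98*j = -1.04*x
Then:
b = -0.59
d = -0.74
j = 0.00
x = 0.00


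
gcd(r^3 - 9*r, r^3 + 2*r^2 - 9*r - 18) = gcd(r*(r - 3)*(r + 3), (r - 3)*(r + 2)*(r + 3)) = r^2 - 9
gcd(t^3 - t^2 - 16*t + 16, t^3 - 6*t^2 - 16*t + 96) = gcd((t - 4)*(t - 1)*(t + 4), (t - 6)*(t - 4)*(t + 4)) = t^2 - 16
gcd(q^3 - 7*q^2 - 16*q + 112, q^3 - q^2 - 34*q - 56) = q^2 - 3*q - 28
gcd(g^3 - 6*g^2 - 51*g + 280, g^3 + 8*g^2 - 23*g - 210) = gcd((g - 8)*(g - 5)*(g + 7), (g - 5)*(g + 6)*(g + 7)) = g^2 + 2*g - 35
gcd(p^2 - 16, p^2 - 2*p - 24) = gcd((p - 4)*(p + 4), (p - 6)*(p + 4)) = p + 4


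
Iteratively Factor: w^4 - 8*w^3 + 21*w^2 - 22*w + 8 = (w - 1)*(w^3 - 7*w^2 + 14*w - 8) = (w - 2)*(w - 1)*(w^2 - 5*w + 4) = (w - 2)*(w - 1)^2*(w - 4)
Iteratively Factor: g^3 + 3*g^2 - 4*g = (g - 1)*(g^2 + 4*g) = (g - 1)*(g + 4)*(g)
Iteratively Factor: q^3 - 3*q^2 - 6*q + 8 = (q - 1)*(q^2 - 2*q - 8) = (q - 1)*(q + 2)*(q - 4)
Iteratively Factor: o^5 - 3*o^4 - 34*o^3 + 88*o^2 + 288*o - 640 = (o + 4)*(o^4 - 7*o^3 - 6*o^2 + 112*o - 160) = (o - 2)*(o + 4)*(o^3 - 5*o^2 - 16*o + 80) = (o - 2)*(o + 4)^2*(o^2 - 9*o + 20) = (o - 5)*(o - 2)*(o + 4)^2*(o - 4)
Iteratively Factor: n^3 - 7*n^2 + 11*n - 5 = (n - 5)*(n^2 - 2*n + 1) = (n - 5)*(n - 1)*(n - 1)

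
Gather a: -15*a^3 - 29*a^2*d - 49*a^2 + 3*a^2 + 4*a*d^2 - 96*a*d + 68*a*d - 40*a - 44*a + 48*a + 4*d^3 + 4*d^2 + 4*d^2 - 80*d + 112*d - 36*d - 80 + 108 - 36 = -15*a^3 + a^2*(-29*d - 46) + a*(4*d^2 - 28*d - 36) + 4*d^3 + 8*d^2 - 4*d - 8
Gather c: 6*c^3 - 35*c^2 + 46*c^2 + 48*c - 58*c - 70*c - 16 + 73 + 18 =6*c^3 + 11*c^2 - 80*c + 75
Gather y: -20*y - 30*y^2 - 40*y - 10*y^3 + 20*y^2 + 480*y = -10*y^3 - 10*y^2 + 420*y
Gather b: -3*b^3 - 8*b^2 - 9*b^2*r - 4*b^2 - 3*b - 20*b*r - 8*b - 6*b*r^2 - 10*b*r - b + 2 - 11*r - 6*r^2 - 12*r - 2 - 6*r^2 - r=-3*b^3 + b^2*(-9*r - 12) + b*(-6*r^2 - 30*r - 12) - 12*r^2 - 24*r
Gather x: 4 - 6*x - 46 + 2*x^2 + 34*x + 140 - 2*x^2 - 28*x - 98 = 0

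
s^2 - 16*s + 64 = (s - 8)^2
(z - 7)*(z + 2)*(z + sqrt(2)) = z^3 - 5*z^2 + sqrt(2)*z^2 - 14*z - 5*sqrt(2)*z - 14*sqrt(2)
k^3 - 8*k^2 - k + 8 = (k - 8)*(k - 1)*(k + 1)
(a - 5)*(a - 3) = a^2 - 8*a + 15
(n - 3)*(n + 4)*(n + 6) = n^3 + 7*n^2 - 6*n - 72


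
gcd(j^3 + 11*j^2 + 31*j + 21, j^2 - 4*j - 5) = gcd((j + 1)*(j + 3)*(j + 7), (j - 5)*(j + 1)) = j + 1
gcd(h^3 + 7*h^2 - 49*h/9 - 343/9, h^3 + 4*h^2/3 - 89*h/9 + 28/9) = h - 7/3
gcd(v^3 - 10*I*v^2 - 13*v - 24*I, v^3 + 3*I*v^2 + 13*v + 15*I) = v^2 - 2*I*v + 3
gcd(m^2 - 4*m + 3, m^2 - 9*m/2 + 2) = 1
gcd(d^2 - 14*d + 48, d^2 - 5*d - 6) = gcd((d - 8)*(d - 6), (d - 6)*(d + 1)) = d - 6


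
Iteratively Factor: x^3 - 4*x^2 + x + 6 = (x - 3)*(x^2 - x - 2) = (x - 3)*(x - 2)*(x + 1)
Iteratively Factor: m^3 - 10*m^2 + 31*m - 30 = (m - 2)*(m^2 - 8*m + 15) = (m - 5)*(m - 2)*(m - 3)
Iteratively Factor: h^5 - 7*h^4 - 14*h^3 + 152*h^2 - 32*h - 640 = (h + 2)*(h^4 - 9*h^3 + 4*h^2 + 144*h - 320) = (h - 4)*(h + 2)*(h^3 - 5*h^2 - 16*h + 80) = (h - 5)*(h - 4)*(h + 2)*(h^2 - 16) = (h - 5)*(h - 4)^2*(h + 2)*(h + 4)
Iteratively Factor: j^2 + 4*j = (j)*(j + 4)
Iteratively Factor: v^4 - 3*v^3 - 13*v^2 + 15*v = (v)*(v^3 - 3*v^2 - 13*v + 15) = v*(v - 5)*(v^2 + 2*v - 3) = v*(v - 5)*(v - 1)*(v + 3)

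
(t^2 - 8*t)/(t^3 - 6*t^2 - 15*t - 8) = t/(t^2 + 2*t + 1)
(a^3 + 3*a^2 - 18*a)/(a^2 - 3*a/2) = 2*(a^2 + 3*a - 18)/(2*a - 3)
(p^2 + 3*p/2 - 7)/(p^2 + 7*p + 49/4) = 2*(p - 2)/(2*p + 7)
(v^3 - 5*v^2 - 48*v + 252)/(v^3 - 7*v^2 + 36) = (v^2 + v - 42)/(v^2 - v - 6)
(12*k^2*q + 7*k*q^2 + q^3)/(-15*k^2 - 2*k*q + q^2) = q*(4*k + q)/(-5*k + q)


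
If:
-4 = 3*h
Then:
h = -4/3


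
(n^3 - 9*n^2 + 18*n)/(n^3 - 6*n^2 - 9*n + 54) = n/(n + 3)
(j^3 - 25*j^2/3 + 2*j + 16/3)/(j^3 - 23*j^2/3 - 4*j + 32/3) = (3*j + 2)/(3*j + 4)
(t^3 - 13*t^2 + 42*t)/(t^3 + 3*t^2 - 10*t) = (t^2 - 13*t + 42)/(t^2 + 3*t - 10)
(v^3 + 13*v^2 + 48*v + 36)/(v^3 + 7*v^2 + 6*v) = (v + 6)/v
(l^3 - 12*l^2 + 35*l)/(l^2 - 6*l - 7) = l*(l - 5)/(l + 1)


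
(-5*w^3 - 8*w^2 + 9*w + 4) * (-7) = 35*w^3 + 56*w^2 - 63*w - 28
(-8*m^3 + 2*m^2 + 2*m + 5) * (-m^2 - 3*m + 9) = 8*m^5 + 22*m^4 - 80*m^3 + 7*m^2 + 3*m + 45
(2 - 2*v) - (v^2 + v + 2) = -v^2 - 3*v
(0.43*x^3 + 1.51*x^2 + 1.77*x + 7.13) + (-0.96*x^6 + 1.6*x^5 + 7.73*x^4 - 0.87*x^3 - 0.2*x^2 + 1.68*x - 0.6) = -0.96*x^6 + 1.6*x^5 + 7.73*x^4 - 0.44*x^3 + 1.31*x^2 + 3.45*x + 6.53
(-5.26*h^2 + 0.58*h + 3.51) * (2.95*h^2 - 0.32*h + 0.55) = -15.517*h^4 + 3.3942*h^3 + 7.2759*h^2 - 0.8042*h + 1.9305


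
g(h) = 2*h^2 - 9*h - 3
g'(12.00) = 39.00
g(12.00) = 177.00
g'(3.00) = 3.00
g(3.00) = -12.00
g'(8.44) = 24.76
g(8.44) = 63.51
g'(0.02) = -8.92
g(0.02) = -3.18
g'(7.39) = 20.56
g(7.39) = 39.71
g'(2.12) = -0.52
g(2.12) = -13.09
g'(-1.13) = -13.52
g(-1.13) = 9.72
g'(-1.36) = -14.44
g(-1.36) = 12.94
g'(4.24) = 7.96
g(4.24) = -5.20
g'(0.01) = -8.96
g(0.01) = -3.09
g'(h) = 4*h - 9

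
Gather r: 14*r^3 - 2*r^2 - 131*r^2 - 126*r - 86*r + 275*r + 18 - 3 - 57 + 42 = 14*r^3 - 133*r^2 + 63*r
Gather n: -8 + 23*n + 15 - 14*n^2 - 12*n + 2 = -14*n^2 + 11*n + 9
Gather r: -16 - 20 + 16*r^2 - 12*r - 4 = 16*r^2 - 12*r - 40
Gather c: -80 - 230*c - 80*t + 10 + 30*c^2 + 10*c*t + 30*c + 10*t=30*c^2 + c*(10*t - 200) - 70*t - 70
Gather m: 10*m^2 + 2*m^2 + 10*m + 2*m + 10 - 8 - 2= 12*m^2 + 12*m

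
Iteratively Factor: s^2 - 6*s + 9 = (s - 3)*(s - 3)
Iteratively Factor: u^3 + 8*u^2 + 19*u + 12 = (u + 1)*(u^2 + 7*u + 12) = (u + 1)*(u + 4)*(u + 3)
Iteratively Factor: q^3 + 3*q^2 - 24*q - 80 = (q - 5)*(q^2 + 8*q + 16) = (q - 5)*(q + 4)*(q + 4)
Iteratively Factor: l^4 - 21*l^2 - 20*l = (l + 1)*(l^3 - l^2 - 20*l) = (l - 5)*(l + 1)*(l^2 + 4*l) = (l - 5)*(l + 1)*(l + 4)*(l)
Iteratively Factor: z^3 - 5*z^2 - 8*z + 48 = (z - 4)*(z^2 - z - 12) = (z - 4)^2*(z + 3)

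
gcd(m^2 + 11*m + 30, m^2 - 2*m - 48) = m + 6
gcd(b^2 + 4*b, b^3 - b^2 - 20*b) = b^2 + 4*b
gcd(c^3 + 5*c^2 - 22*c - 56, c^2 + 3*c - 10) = 1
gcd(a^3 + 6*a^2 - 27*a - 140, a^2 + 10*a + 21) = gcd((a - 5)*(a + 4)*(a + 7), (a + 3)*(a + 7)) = a + 7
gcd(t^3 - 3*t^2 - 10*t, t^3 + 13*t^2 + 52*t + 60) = t + 2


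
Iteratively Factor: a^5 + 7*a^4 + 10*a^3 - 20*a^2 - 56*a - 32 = (a + 2)*(a^4 + 5*a^3 - 20*a - 16) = (a + 2)*(a + 4)*(a^3 + a^2 - 4*a - 4) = (a + 2)^2*(a + 4)*(a^2 - a - 2) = (a - 2)*(a + 2)^2*(a + 4)*(a + 1)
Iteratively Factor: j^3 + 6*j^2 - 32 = (j + 4)*(j^2 + 2*j - 8) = (j - 2)*(j + 4)*(j + 4)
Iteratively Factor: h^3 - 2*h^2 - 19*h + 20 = (h + 4)*(h^2 - 6*h + 5) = (h - 1)*(h + 4)*(h - 5)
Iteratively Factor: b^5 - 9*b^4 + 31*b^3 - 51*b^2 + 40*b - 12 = (b - 2)*(b^4 - 7*b^3 + 17*b^2 - 17*b + 6) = (b - 2)^2*(b^3 - 5*b^2 + 7*b - 3) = (b - 3)*(b - 2)^2*(b^2 - 2*b + 1) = (b - 3)*(b - 2)^2*(b - 1)*(b - 1)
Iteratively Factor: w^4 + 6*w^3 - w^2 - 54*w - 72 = (w + 3)*(w^3 + 3*w^2 - 10*w - 24) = (w - 3)*(w + 3)*(w^2 + 6*w + 8) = (w - 3)*(w + 3)*(w + 4)*(w + 2)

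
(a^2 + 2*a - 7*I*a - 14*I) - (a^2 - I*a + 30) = 2*a - 6*I*a - 30 - 14*I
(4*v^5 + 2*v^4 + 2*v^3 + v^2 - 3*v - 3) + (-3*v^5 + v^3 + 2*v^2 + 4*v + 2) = v^5 + 2*v^4 + 3*v^3 + 3*v^2 + v - 1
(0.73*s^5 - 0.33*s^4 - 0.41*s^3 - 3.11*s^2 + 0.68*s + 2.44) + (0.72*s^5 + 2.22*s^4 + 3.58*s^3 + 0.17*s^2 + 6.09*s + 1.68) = 1.45*s^5 + 1.89*s^4 + 3.17*s^3 - 2.94*s^2 + 6.77*s + 4.12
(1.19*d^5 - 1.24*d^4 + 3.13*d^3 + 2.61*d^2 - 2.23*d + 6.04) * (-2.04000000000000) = -2.4276*d^5 + 2.5296*d^4 - 6.3852*d^3 - 5.3244*d^2 + 4.5492*d - 12.3216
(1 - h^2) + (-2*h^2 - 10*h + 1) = -3*h^2 - 10*h + 2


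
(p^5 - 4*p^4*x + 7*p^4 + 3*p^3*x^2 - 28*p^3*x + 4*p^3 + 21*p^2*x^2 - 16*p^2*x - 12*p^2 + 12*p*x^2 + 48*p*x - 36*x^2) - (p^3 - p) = p^5 - 4*p^4*x + 7*p^4 + 3*p^3*x^2 - 28*p^3*x + 3*p^3 + 21*p^2*x^2 - 16*p^2*x - 12*p^2 + 12*p*x^2 + 48*p*x + p - 36*x^2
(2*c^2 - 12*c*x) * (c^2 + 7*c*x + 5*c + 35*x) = 2*c^4 + 2*c^3*x + 10*c^3 - 84*c^2*x^2 + 10*c^2*x - 420*c*x^2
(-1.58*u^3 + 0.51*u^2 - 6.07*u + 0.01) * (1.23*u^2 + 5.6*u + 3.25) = -1.9434*u^5 - 8.2207*u^4 - 9.7451*u^3 - 32.3222*u^2 - 19.6715*u + 0.0325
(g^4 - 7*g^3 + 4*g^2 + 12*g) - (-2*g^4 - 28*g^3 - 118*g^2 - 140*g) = 3*g^4 + 21*g^3 + 122*g^2 + 152*g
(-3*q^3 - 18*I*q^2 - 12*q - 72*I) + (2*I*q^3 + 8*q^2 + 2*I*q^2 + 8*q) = -3*q^3 + 2*I*q^3 + 8*q^2 - 16*I*q^2 - 4*q - 72*I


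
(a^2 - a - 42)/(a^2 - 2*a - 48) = (a - 7)/(a - 8)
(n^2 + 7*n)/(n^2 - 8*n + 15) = n*(n + 7)/(n^2 - 8*n + 15)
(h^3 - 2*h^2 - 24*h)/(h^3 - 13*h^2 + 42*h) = (h + 4)/(h - 7)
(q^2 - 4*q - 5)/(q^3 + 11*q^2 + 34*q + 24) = (q - 5)/(q^2 + 10*q + 24)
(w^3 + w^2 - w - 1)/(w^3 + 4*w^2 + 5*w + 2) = (w - 1)/(w + 2)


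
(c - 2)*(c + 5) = c^2 + 3*c - 10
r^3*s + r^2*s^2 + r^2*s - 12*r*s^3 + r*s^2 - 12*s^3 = (r - 3*s)*(r + 4*s)*(r*s + s)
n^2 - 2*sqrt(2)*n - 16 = (n - 4*sqrt(2))*(n + 2*sqrt(2))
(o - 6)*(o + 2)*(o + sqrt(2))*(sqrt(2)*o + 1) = sqrt(2)*o^4 - 4*sqrt(2)*o^3 + 3*o^3 - 11*sqrt(2)*o^2 - 12*o^2 - 36*o - 4*sqrt(2)*o - 12*sqrt(2)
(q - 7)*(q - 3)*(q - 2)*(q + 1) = q^4 - 11*q^3 + 29*q^2 - q - 42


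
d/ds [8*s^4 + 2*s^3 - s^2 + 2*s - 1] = 32*s^3 + 6*s^2 - 2*s + 2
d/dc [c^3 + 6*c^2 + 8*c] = 3*c^2 + 12*c + 8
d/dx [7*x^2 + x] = 14*x + 1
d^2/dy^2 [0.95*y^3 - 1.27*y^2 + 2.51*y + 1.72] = 5.7*y - 2.54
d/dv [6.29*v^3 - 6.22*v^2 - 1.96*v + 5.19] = 18.87*v^2 - 12.44*v - 1.96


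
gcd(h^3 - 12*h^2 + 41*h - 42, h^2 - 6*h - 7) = h - 7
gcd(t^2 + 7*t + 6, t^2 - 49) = 1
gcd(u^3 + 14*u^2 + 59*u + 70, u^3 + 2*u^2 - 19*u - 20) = u + 5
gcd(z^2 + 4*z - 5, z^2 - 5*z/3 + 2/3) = z - 1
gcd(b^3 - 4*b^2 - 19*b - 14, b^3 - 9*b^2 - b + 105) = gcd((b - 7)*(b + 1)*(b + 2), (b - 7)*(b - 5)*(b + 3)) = b - 7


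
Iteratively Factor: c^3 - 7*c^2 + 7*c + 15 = (c - 5)*(c^2 - 2*c - 3) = (c - 5)*(c - 3)*(c + 1)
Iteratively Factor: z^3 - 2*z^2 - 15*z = (z)*(z^2 - 2*z - 15) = z*(z - 5)*(z + 3)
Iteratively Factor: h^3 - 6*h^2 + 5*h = (h)*(h^2 - 6*h + 5) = h*(h - 5)*(h - 1)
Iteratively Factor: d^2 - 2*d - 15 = (d + 3)*(d - 5)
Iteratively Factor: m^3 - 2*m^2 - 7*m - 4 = (m + 1)*(m^2 - 3*m - 4) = (m + 1)^2*(m - 4)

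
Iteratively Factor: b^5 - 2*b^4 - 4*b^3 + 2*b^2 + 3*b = (b + 1)*(b^4 - 3*b^3 - b^2 + 3*b) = (b + 1)^2*(b^3 - 4*b^2 + 3*b) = b*(b + 1)^2*(b^2 - 4*b + 3) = b*(b - 3)*(b + 1)^2*(b - 1)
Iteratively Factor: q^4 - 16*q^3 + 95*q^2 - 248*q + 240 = (q - 4)*(q^3 - 12*q^2 + 47*q - 60) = (q - 4)^2*(q^2 - 8*q + 15) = (q - 5)*(q - 4)^2*(q - 3)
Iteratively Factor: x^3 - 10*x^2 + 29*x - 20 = (x - 4)*(x^2 - 6*x + 5) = (x - 4)*(x - 1)*(x - 5)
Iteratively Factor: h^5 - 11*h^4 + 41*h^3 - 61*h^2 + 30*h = (h - 3)*(h^4 - 8*h^3 + 17*h^2 - 10*h) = (h - 5)*(h - 3)*(h^3 - 3*h^2 + 2*h) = (h - 5)*(h - 3)*(h - 1)*(h^2 - 2*h) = (h - 5)*(h - 3)*(h - 2)*(h - 1)*(h)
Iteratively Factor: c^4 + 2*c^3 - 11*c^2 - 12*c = (c - 3)*(c^3 + 5*c^2 + 4*c) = c*(c - 3)*(c^2 + 5*c + 4) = c*(c - 3)*(c + 4)*(c + 1)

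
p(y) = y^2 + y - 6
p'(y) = 2*y + 1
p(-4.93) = 13.37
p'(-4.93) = -8.86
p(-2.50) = -2.25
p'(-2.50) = -4.00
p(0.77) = -4.64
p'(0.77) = 2.54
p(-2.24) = -3.22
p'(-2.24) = -3.48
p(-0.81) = -6.15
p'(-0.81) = -0.62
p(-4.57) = 10.31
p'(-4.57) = -8.14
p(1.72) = -1.32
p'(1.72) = 4.44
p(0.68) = -4.86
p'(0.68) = 2.36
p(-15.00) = 204.00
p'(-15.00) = -29.00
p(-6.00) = 24.00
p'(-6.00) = -11.00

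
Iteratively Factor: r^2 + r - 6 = (r + 3)*(r - 2)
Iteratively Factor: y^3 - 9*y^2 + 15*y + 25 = (y - 5)*(y^2 - 4*y - 5) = (y - 5)^2*(y + 1)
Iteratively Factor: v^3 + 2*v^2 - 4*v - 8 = (v + 2)*(v^2 - 4) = (v + 2)^2*(v - 2)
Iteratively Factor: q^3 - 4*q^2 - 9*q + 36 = (q - 3)*(q^2 - q - 12) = (q - 4)*(q - 3)*(q + 3)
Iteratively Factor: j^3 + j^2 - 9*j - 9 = (j + 1)*(j^2 - 9) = (j - 3)*(j + 1)*(j + 3)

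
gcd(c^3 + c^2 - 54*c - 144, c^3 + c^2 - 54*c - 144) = c^3 + c^2 - 54*c - 144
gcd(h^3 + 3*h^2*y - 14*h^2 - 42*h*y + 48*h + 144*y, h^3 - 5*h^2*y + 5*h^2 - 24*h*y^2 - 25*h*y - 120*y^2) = h + 3*y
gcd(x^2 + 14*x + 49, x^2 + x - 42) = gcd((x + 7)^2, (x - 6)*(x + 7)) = x + 7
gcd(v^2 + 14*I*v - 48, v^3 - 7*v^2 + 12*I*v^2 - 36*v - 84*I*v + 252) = v + 6*I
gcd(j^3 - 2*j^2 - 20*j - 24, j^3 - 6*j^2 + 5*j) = 1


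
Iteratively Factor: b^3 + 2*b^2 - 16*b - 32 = (b - 4)*(b^2 + 6*b + 8) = (b - 4)*(b + 2)*(b + 4)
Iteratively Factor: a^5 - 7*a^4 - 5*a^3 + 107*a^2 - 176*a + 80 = (a + 4)*(a^4 - 11*a^3 + 39*a^2 - 49*a + 20) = (a - 1)*(a + 4)*(a^3 - 10*a^2 + 29*a - 20) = (a - 4)*(a - 1)*(a + 4)*(a^2 - 6*a + 5) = (a - 5)*(a - 4)*(a - 1)*(a + 4)*(a - 1)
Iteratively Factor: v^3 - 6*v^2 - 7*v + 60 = (v + 3)*(v^2 - 9*v + 20) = (v - 5)*(v + 3)*(v - 4)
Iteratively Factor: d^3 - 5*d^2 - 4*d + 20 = (d + 2)*(d^2 - 7*d + 10) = (d - 2)*(d + 2)*(d - 5)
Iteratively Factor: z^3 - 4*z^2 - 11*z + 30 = (z - 5)*(z^2 + z - 6) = (z - 5)*(z + 3)*(z - 2)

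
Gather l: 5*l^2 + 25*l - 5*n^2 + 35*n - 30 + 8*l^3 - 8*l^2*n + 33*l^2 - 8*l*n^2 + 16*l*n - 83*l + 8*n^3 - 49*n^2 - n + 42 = 8*l^3 + l^2*(38 - 8*n) + l*(-8*n^2 + 16*n - 58) + 8*n^3 - 54*n^2 + 34*n + 12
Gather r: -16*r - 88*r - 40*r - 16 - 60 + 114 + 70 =108 - 144*r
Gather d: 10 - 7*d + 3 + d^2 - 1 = d^2 - 7*d + 12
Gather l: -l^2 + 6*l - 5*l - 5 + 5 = -l^2 + l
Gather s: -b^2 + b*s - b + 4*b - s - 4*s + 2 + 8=-b^2 + 3*b + s*(b - 5) + 10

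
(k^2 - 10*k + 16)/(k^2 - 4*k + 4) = (k - 8)/(k - 2)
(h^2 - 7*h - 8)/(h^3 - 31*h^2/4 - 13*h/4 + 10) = 4*(h + 1)/(4*h^2 + h - 5)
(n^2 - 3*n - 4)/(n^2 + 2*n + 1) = (n - 4)/(n + 1)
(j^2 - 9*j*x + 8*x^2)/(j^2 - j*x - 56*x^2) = (j - x)/(j + 7*x)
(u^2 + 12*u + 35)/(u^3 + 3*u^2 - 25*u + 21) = (u + 5)/(u^2 - 4*u + 3)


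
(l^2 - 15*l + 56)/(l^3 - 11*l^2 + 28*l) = (l - 8)/(l*(l - 4))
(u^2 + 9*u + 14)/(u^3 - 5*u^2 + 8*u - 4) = (u^2 + 9*u + 14)/(u^3 - 5*u^2 + 8*u - 4)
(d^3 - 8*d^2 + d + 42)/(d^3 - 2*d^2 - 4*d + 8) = (d^2 - 10*d + 21)/(d^2 - 4*d + 4)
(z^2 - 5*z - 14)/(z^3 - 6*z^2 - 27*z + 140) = (z + 2)/(z^2 + z - 20)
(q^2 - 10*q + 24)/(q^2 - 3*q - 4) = (q - 6)/(q + 1)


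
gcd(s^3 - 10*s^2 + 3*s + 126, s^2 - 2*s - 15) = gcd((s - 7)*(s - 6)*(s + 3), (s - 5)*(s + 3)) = s + 3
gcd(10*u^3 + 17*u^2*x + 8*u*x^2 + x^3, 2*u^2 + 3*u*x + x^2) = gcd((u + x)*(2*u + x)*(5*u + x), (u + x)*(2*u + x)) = 2*u^2 + 3*u*x + x^2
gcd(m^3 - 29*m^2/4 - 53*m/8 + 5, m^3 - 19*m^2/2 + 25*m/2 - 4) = m^2 - 17*m/2 + 4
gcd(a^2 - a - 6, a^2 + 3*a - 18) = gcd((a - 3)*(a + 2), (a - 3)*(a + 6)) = a - 3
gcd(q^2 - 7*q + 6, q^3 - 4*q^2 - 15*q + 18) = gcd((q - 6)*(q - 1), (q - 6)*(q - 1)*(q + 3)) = q^2 - 7*q + 6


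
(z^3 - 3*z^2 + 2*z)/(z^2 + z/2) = 2*(z^2 - 3*z + 2)/(2*z + 1)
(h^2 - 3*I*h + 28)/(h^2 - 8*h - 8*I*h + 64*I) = (h^2 - 3*I*h + 28)/(h^2 - 8*h - 8*I*h + 64*I)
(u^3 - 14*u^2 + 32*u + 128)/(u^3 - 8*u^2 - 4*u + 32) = (u - 8)/(u - 2)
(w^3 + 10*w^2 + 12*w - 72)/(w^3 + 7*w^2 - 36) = (w + 6)/(w + 3)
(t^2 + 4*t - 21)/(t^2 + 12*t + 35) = (t - 3)/(t + 5)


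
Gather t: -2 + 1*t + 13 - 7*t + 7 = 18 - 6*t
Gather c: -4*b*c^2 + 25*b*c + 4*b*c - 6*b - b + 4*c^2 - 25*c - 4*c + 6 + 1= -7*b + c^2*(4 - 4*b) + c*(29*b - 29) + 7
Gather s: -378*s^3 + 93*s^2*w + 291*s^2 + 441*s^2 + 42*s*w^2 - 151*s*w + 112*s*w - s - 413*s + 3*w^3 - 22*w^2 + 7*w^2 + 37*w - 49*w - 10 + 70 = -378*s^3 + s^2*(93*w + 732) + s*(42*w^2 - 39*w - 414) + 3*w^3 - 15*w^2 - 12*w + 60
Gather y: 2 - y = 2 - y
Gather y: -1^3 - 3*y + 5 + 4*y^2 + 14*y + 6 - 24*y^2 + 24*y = -20*y^2 + 35*y + 10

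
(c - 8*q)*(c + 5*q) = c^2 - 3*c*q - 40*q^2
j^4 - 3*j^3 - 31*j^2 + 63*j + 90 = (j - 6)*(j - 3)*(j + 1)*(j + 5)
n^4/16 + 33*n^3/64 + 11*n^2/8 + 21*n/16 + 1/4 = (n/4 + 1/2)*(n/4 + 1)*(n + 1/4)*(n + 2)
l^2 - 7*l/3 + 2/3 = (l - 2)*(l - 1/3)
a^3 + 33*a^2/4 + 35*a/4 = a*(a + 5/4)*(a + 7)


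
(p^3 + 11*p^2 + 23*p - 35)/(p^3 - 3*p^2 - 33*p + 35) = (p + 7)/(p - 7)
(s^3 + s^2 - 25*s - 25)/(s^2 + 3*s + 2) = (s^2 - 25)/(s + 2)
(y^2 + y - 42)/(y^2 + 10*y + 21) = (y - 6)/(y + 3)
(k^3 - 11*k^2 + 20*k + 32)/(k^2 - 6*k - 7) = (k^2 - 12*k + 32)/(k - 7)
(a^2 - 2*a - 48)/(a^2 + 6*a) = (a - 8)/a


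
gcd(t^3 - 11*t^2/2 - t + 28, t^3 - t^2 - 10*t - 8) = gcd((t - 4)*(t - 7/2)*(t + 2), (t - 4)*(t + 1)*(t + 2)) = t^2 - 2*t - 8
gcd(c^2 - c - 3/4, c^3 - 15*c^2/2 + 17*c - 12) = c - 3/2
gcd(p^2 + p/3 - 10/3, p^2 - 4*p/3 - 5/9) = p - 5/3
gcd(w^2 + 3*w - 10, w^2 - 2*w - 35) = w + 5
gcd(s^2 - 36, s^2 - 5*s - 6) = s - 6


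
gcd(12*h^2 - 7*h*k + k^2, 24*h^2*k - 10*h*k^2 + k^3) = 4*h - k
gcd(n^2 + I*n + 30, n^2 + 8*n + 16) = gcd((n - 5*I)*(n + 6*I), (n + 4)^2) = 1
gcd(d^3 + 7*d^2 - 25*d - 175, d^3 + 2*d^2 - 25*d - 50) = d^2 - 25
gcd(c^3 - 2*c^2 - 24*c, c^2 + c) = c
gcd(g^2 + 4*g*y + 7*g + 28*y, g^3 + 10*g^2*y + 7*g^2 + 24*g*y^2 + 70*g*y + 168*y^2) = g^2 + 4*g*y + 7*g + 28*y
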